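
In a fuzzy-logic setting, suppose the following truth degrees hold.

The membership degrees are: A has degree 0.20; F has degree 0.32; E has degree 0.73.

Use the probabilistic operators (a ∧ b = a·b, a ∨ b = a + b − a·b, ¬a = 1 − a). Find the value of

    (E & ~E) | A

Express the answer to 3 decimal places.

0.358

~E = 1 − 0.7300 = 0.2700
E & ~E = a·b on (0.7300, 0.2700) = 0.1971
(E & ~E) | A = a + b − a·b on (0.1971, 0.2000) = 0.3577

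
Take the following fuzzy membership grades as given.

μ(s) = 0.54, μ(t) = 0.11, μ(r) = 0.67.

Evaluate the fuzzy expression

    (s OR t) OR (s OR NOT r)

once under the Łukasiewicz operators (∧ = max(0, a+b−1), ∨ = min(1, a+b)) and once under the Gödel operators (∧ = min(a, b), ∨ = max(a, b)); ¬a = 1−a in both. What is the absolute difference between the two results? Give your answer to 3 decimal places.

Under Łukasiewicz:
  s OR t = min(1, a+b) on (0.54, 0.11) = 0.65
  NOT r = 1 − 0.67 = 0.33
  s OR NOT r = min(1, a+b) on (0.54, 0.33) = 0.87
  (s OR t) OR (s OR NOT r) = min(1, a+b) on (0.65, 0.87) = 1.00
  → value = 1.0000
Under Gödel:
  s OR t = max(a, b) on (0.54, 0.11) = 0.54
  NOT r = 1 − 0.67 = 0.33
  s OR NOT r = max(a, b) on (0.54, 0.33) = 0.54
  (s OR t) OR (s OR NOT r) = max(a, b) on (0.54, 0.54) = 0.54
  → value = 0.5400
|1.0000 − 0.5400| = 0.460

0.460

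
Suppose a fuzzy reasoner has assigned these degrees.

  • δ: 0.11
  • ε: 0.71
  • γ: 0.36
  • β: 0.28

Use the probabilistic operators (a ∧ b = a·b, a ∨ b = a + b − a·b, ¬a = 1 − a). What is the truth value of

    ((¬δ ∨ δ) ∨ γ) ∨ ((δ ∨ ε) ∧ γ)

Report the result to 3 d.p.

¬δ = 1 − 0.1100 = 0.8900
¬δ ∨ δ = a + b − a·b on (0.8900, 0.1100) = 0.9021
(¬δ ∨ δ) ∨ γ = a + b − a·b on (0.9021, 0.3600) = 0.9373
δ ∨ ε = a + b − a·b on (0.1100, 0.7100) = 0.7419
(δ ∨ ε) ∧ γ = a·b on (0.7419, 0.3600) = 0.2671
((¬δ ∨ δ) ∨ γ) ∨ ((δ ∨ ε) ∧ γ) = a + b − a·b on (0.9373, 0.2671) = 0.9541

0.954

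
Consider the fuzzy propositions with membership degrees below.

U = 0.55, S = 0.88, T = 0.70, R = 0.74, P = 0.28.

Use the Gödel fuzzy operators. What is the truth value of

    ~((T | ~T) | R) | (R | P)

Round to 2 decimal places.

0.74

~T = 1 − 0.70 = 0.30
T | ~T = max(a, b) on (0.70, 0.30) = 0.70
(T | ~T) | R = max(a, b) on (0.70, 0.74) = 0.74
~((T | ~T) | R) = 1 − 0.74 = 0.26
R | P = max(a, b) on (0.74, 0.28) = 0.74
~((T | ~T) | R) | (R | P) = max(a, b) on (0.26, 0.74) = 0.74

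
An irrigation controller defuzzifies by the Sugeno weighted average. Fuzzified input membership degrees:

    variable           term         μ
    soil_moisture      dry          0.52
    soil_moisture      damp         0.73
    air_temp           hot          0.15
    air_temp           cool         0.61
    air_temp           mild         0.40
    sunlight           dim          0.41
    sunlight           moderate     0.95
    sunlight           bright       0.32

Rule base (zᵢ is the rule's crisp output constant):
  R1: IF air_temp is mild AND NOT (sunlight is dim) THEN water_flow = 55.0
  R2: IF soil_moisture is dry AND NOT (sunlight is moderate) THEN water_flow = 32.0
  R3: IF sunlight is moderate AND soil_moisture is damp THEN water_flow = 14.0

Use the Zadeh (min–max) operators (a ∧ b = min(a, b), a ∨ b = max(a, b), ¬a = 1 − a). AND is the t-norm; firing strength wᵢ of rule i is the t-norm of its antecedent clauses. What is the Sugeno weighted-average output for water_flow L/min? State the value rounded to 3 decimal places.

R1 (z=55.0): mild=0.40, ¬dim=1−0.41=0.59; AND[min(a, b)] → w = 0.40
R2 (z=32.0): dry=0.52, ¬moderate=1−0.95=0.05; AND[min(a, b)] → w = 0.05
R3 (z=14.0): moderate=0.95, damp=0.73; AND[min(a, b)] → w = 0.73
Weighted average = (0.40·55.0 + 0.05·32.0 + 0.73·14.0) / (0.40 + 0.05 + 0.73)
  = 33.8200 / 1.1800 = 28.661

28.661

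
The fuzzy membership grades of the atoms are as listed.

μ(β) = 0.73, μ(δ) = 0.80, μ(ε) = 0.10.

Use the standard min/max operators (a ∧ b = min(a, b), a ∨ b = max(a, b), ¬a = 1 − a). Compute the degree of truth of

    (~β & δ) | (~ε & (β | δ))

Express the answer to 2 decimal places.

~β = 1 − 0.73 = 0.27
~β & δ = min(a, b) on (0.27, 0.80) = 0.27
~ε = 1 − 0.10 = 0.90
β | δ = max(a, b) on (0.73, 0.80) = 0.80
~ε & (β | δ) = min(a, b) on (0.90, 0.80) = 0.80
(~β & δ) | (~ε & (β | δ)) = max(a, b) on (0.27, 0.80) = 0.80

0.80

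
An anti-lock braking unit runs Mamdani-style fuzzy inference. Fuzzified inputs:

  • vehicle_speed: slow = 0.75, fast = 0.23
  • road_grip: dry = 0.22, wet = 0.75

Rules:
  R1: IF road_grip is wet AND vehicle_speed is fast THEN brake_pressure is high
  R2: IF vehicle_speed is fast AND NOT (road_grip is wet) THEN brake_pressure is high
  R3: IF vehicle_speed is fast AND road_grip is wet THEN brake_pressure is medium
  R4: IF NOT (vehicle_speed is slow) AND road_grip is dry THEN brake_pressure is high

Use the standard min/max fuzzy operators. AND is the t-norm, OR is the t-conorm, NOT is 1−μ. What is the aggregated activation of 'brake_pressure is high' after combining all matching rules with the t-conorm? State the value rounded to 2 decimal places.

0.23

R1: wet=0.75, fast=0.23; AND[min(a, b)] → w = 0.23
R2: fast=0.23, ¬wet=1−0.75=0.25; AND[min(a, b)] → w = 0.23
R3: fast=0.23, wet=0.75; AND[min(a, b)] → w = 0.23
R4: ¬slow=1−0.75=0.25, dry=0.22; AND[min(a, b)] → w = 0.22
Rules with consequent 'high': {R1, R2, R4} → strengths 0.23, 0.23, 0.22
Aggregate via t-conorm [max(a, b)]: 0.23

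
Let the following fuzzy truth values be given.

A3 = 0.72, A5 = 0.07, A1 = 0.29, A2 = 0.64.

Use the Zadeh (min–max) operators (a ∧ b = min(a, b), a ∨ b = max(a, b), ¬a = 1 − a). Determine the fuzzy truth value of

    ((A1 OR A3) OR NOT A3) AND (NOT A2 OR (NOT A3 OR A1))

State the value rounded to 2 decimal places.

0.36

A1 OR A3 = max(a, b) on (0.29, 0.72) = 0.72
NOT A3 = 1 − 0.72 = 0.28
(A1 OR A3) OR NOT A3 = max(a, b) on (0.72, 0.28) = 0.72
NOT A2 = 1 − 0.64 = 0.36
NOT A3 = 1 − 0.72 = 0.28
NOT A3 OR A1 = max(a, b) on (0.28, 0.29) = 0.29
NOT A2 OR (NOT A3 OR A1) = max(a, b) on (0.36, 0.29) = 0.36
((A1 OR A3) OR NOT A3) AND (NOT A2 OR (NOT A3 OR A1)) = min(a, b) on (0.72, 0.36) = 0.36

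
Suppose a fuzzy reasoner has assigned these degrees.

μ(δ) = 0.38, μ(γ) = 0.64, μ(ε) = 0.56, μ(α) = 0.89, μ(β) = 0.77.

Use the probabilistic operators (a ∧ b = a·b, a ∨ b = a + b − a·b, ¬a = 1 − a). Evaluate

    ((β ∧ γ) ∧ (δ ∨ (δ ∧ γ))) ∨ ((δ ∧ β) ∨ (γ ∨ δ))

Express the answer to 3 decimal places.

0.883

β ∧ γ = a·b on (0.7700, 0.6400) = 0.4928
δ ∧ γ = a·b on (0.3800, 0.6400) = 0.2432
δ ∨ (δ ∧ γ) = a + b − a·b on (0.3800, 0.2432) = 0.5308
(β ∧ γ) ∧ (δ ∨ (δ ∧ γ)) = a·b on (0.4928, 0.5308) = 0.2616
δ ∧ β = a·b on (0.3800, 0.7700) = 0.2926
γ ∨ δ = a + b − a·b on (0.6400, 0.3800) = 0.7768
(δ ∧ β) ∨ (γ ∨ δ) = a + b − a·b on (0.2926, 0.7768) = 0.8421
((β ∧ γ) ∧ (δ ∨ (δ ∧ γ))) ∨ ((δ ∧ β) ∨ (γ ∨ δ)) = a + b − a·b on (0.2616, 0.8421) = 0.8834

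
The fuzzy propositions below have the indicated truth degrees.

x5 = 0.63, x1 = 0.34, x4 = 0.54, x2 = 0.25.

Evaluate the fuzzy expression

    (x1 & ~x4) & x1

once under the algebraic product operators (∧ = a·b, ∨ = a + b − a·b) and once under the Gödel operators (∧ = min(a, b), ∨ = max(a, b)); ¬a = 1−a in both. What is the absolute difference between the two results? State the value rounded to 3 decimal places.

Under algebraic product:
  ~x4 = 1 − 0.5400 = 0.4600
  x1 & ~x4 = a·b on (0.3400, 0.4600) = 0.1564
  (x1 & ~x4) & x1 = a·b on (0.1564, 0.3400) = 0.0532
  → value = 0.0532
Under Gödel:
  ~x4 = 1 − 0.54 = 0.46
  x1 & ~x4 = min(a, b) on (0.34, 0.46) = 0.34
  (x1 & ~x4) & x1 = min(a, b) on (0.34, 0.34) = 0.34
  → value = 0.3400
|0.0532 − 0.3400| = 0.287

0.287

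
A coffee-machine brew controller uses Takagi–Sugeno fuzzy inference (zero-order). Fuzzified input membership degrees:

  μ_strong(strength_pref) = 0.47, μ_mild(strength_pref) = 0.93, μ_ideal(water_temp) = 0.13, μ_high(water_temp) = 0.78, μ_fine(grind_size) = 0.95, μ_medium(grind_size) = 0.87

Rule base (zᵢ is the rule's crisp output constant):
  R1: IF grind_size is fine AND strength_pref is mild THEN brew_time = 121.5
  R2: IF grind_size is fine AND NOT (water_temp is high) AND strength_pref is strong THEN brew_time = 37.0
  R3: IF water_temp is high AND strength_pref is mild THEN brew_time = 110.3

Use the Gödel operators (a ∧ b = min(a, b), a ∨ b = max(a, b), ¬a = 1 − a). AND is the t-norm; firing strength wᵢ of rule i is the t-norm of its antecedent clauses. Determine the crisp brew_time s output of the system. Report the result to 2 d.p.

107.34

R1 (z=121.5): fine=0.95, mild=0.93; AND[min(a, b)] → w = 0.93
R2 (z=37.0): fine=0.95, ¬high=1−0.78=0.22, strong=0.47; AND[min(a, b)] → w = 0.22
R3 (z=110.3): high=0.78, mild=0.93; AND[min(a, b)] → w = 0.78
Weighted average = (0.93·121.5 + 0.22·37.0 + 0.78·110.3) / (0.93 + 0.22 + 0.78)
  = 207.1690 / 1.9300 = 107.34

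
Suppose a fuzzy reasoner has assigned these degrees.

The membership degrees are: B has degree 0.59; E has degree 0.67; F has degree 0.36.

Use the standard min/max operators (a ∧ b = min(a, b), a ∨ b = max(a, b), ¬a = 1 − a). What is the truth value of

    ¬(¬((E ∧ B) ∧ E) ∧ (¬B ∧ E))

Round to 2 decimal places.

E ∧ B = min(a, b) on (0.67, 0.59) = 0.59
(E ∧ B) ∧ E = min(a, b) on (0.59, 0.67) = 0.59
¬((E ∧ B) ∧ E) = 1 − 0.59 = 0.41
¬B = 1 − 0.59 = 0.41
¬B ∧ E = min(a, b) on (0.41, 0.67) = 0.41
¬((E ∧ B) ∧ E) ∧ (¬B ∧ E) = min(a, b) on (0.41, 0.41) = 0.41
¬(¬((E ∧ B) ∧ E) ∧ (¬B ∧ E)) = 1 − 0.41 = 0.59

0.59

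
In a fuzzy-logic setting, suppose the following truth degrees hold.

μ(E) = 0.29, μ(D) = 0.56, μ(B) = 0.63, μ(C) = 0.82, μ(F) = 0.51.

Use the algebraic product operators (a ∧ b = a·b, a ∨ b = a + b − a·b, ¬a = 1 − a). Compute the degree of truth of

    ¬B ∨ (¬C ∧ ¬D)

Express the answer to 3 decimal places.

¬B = 1 − 0.6300 = 0.3700
¬C = 1 − 0.8200 = 0.1800
¬D = 1 − 0.5600 = 0.4400
¬C ∧ ¬D = a·b on (0.1800, 0.4400) = 0.0792
¬B ∨ (¬C ∧ ¬D) = a + b − a·b on (0.3700, 0.0792) = 0.4199

0.420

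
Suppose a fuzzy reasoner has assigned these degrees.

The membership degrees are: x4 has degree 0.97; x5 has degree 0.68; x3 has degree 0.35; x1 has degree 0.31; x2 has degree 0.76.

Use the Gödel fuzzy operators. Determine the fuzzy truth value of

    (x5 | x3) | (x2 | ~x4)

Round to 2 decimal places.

0.76

x5 | x3 = max(a, b) on (0.68, 0.35) = 0.68
~x4 = 1 − 0.97 = 0.03
x2 | ~x4 = max(a, b) on (0.76, 0.03) = 0.76
(x5 | x3) | (x2 | ~x4) = max(a, b) on (0.68, 0.76) = 0.76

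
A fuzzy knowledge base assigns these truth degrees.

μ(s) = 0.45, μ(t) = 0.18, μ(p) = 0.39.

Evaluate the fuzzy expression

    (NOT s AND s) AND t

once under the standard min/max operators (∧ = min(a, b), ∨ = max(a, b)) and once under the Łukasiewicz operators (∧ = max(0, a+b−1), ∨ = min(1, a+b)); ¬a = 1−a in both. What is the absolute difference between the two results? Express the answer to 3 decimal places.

Under standard min/max:
  NOT s = 1 − 0.45 = 0.55
  NOT s AND s = min(a, b) on (0.55, 0.45) = 0.45
  (NOT s AND s) AND t = min(a, b) on (0.45, 0.18) = 0.18
  → value = 0.1800
Under Łukasiewicz:
  NOT s = 1 − 0.45 = 0.55
  NOT s AND s = max(0, a+b−1) on (0.55, 0.45) = 0.00
  (NOT s AND s) AND t = max(0, a+b−1) on (0.00, 0.18) = 0.00
  → value = 0.0000
|0.1800 − 0.0000| = 0.180

0.180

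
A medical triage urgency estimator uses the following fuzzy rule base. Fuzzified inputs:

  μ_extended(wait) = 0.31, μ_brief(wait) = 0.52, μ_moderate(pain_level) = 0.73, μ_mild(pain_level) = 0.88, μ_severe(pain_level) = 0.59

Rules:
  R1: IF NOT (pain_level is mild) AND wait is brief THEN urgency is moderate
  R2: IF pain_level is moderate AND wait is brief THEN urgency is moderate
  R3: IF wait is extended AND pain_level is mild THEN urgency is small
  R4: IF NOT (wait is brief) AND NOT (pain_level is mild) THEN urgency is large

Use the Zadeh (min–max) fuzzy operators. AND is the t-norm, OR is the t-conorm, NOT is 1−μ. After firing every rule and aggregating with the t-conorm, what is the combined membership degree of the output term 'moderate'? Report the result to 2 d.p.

0.52

R1: ¬mild=1−0.88=0.12, brief=0.52; AND[min(a, b)] → w = 0.12
R2: moderate=0.73, brief=0.52; AND[min(a, b)] → w = 0.52
R3: extended=0.31, mild=0.88; AND[min(a, b)] → w = 0.31
R4: ¬brief=1−0.52=0.48, ¬mild=1−0.88=0.12; AND[min(a, b)] → w = 0.12
Rules with consequent 'moderate': {R1, R2} → strengths 0.12, 0.52
Aggregate via t-conorm [max(a, b)]: 0.52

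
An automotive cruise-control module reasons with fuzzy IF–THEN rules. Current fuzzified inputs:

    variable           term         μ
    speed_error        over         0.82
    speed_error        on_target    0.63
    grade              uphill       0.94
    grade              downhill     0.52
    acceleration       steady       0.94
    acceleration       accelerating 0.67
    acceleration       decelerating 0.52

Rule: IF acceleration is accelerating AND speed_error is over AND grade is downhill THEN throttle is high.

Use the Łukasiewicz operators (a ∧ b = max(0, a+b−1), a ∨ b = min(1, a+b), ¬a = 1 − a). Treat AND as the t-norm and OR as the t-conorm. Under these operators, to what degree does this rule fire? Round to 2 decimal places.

firing strength: accelerating=0.67, over=0.82, downhill=0.52; AND[max(0, a+b−1)] → w = 0.01

0.01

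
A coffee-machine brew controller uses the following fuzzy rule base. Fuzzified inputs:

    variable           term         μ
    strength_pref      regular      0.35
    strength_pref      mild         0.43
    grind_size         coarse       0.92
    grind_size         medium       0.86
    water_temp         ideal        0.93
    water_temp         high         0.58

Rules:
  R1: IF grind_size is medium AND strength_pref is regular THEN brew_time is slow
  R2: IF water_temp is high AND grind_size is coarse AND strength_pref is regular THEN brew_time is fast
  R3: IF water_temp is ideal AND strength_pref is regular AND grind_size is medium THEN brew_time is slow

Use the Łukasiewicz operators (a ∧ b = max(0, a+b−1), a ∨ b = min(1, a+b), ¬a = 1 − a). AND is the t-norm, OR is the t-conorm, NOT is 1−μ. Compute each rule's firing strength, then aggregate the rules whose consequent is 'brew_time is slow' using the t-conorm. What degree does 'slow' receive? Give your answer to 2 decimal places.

0.35

R1: medium=0.86, regular=0.35; AND[max(0, a+b−1)] → w = 0.21
R2: high=0.58, coarse=0.92, regular=0.35; AND[max(0, a+b−1)] → w = 0.00
R3: ideal=0.93, regular=0.35, medium=0.86; AND[max(0, a+b−1)] → w = 0.14
Rules with consequent 'slow': {R1, R3} → strengths 0.21, 0.14
Aggregate via t-conorm [min(1, a+b)]: 0.35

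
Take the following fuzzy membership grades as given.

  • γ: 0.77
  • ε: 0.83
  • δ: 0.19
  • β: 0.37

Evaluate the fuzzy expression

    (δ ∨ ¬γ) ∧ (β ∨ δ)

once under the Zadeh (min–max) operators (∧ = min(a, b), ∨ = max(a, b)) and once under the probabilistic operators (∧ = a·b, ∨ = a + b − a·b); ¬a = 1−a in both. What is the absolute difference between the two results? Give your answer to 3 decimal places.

Under Zadeh (min–max):
  ¬γ = 1 − 0.77 = 0.23
  δ ∨ ¬γ = max(a, b) on (0.19, 0.23) = 0.23
  β ∨ δ = max(a, b) on (0.37, 0.19) = 0.37
  (δ ∨ ¬γ) ∧ (β ∨ δ) = min(a, b) on (0.23, 0.37) = 0.23
  → value = 0.2300
Under probabilistic:
  ¬γ = 1 − 0.7700 = 0.2300
  δ ∨ ¬γ = a + b − a·b on (0.1900, 0.2300) = 0.3763
  β ∨ δ = a + b − a·b on (0.3700, 0.1900) = 0.4897
  (δ ∨ ¬γ) ∧ (β ∨ δ) = a·b on (0.3763, 0.4897) = 0.1843
  → value = 0.1843
|0.2300 − 0.1843| = 0.046

0.046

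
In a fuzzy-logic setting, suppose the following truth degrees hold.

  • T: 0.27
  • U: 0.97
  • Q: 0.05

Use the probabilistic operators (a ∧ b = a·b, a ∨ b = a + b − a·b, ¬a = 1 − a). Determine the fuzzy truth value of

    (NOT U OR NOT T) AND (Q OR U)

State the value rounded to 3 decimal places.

NOT U = 1 − 0.9700 = 0.0300
NOT T = 1 − 0.2700 = 0.7300
NOT U OR NOT T = a + b − a·b on (0.0300, 0.7300) = 0.7381
Q OR U = a + b − a·b on (0.0500, 0.9700) = 0.9715
(NOT U OR NOT T) AND (Q OR U) = a·b on (0.7381, 0.9715) = 0.7171

0.717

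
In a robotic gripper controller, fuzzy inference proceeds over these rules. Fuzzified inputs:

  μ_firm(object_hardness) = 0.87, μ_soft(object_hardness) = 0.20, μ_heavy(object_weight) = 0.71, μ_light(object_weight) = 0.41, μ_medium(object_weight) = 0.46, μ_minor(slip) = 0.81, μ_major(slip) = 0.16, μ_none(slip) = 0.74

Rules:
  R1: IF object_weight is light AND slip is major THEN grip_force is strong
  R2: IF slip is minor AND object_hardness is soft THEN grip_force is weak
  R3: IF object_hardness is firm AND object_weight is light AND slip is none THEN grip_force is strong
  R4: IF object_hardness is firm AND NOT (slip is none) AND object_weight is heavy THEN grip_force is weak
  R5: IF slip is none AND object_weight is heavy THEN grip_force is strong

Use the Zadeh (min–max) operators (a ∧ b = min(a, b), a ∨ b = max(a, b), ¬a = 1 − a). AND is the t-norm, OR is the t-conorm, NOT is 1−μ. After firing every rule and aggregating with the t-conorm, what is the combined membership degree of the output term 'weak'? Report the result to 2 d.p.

0.26

R1: light=0.41, major=0.16; AND[min(a, b)] → w = 0.16
R2: minor=0.81, soft=0.20; AND[min(a, b)] → w = 0.20
R3: firm=0.87, light=0.41, none=0.74; AND[min(a, b)] → w = 0.41
R4: firm=0.87, ¬none=1−0.74=0.26, heavy=0.71; AND[min(a, b)] → w = 0.26
R5: none=0.74, heavy=0.71; AND[min(a, b)] → w = 0.71
Rules with consequent 'weak': {R2, R4} → strengths 0.20, 0.26
Aggregate via t-conorm [max(a, b)]: 0.26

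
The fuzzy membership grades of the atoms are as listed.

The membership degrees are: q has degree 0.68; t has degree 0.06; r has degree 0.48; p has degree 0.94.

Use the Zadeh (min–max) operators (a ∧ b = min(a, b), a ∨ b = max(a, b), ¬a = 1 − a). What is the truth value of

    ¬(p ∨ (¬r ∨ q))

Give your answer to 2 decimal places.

0.06

¬r = 1 − 0.48 = 0.52
¬r ∨ q = max(a, b) on (0.52, 0.68) = 0.68
p ∨ (¬r ∨ q) = max(a, b) on (0.94, 0.68) = 0.94
¬(p ∨ (¬r ∨ q)) = 1 − 0.94 = 0.06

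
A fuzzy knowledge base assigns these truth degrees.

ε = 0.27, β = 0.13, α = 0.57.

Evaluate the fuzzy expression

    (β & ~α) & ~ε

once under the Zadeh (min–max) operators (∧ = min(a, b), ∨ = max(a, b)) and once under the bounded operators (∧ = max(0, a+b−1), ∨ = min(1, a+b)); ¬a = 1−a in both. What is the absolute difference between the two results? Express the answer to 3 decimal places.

0.130

Under Zadeh (min–max):
  ~α = 1 − 0.57 = 0.43
  β & ~α = min(a, b) on (0.13, 0.43) = 0.13
  ~ε = 1 − 0.27 = 0.73
  (β & ~α) & ~ε = min(a, b) on (0.13, 0.73) = 0.13
  → value = 0.1300
Under bounded:
  ~α = 1 − 0.57 = 0.43
  β & ~α = max(0, a+b−1) on (0.13, 0.43) = 0.00
  ~ε = 1 − 0.27 = 0.73
  (β & ~α) & ~ε = max(0, a+b−1) on (0.00, 0.73) = 0.00
  → value = 0.0000
|0.1300 − 0.0000| = 0.130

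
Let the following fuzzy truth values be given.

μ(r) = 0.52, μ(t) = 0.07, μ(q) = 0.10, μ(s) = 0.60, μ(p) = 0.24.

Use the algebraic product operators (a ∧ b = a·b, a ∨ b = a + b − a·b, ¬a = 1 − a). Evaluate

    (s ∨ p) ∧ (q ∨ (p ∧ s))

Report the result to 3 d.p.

0.160

s ∨ p = a + b − a·b on (0.6000, 0.2400) = 0.6960
p ∧ s = a·b on (0.2400, 0.6000) = 0.1440
q ∨ (p ∧ s) = a + b − a·b on (0.1000, 0.1440) = 0.2296
(s ∨ p) ∧ (q ∨ (p ∧ s)) = a·b on (0.6960, 0.2296) = 0.1598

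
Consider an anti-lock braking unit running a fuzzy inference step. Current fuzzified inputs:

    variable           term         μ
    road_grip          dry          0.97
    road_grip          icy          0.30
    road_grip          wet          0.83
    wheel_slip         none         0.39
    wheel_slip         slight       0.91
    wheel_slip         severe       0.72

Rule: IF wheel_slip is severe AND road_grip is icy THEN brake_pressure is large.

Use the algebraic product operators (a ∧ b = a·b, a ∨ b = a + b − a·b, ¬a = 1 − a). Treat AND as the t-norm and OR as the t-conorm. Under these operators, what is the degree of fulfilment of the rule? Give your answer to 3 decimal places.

firing strength: severe=0.72, icy=0.30; AND[a·b] → w = 0.2160

0.216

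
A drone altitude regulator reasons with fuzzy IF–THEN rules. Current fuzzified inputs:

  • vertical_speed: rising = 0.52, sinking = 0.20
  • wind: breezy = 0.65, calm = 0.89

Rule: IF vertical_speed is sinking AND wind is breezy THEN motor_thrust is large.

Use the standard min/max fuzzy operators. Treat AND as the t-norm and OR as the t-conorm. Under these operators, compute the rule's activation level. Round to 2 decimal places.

0.20

firing strength: sinking=0.20, breezy=0.65; AND[min(a, b)] → w = 0.20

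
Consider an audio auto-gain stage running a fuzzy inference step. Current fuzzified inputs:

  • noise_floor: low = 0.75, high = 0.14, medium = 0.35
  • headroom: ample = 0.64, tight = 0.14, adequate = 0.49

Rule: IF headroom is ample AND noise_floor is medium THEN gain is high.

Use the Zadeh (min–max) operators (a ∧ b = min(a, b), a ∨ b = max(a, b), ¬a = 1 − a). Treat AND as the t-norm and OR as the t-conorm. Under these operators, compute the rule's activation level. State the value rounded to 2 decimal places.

0.35

firing strength: ample=0.64, medium=0.35; AND[min(a, b)] → w = 0.35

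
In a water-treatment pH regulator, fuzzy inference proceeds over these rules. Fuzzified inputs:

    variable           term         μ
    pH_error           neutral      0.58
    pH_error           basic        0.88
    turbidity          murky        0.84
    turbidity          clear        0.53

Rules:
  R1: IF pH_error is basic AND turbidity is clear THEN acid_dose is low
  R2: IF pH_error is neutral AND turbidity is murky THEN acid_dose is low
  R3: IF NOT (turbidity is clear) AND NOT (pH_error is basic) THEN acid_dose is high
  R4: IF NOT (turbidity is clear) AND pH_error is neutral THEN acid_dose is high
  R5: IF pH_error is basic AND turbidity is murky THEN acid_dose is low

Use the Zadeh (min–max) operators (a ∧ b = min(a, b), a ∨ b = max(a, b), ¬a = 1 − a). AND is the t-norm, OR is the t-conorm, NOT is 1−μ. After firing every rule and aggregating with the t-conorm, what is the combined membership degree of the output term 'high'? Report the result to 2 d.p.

R1: basic=0.88, clear=0.53; AND[min(a, b)] → w = 0.53
R2: neutral=0.58, murky=0.84; AND[min(a, b)] → w = 0.58
R3: ¬clear=1−0.53=0.47, ¬basic=1−0.88=0.12; AND[min(a, b)] → w = 0.12
R4: ¬clear=1−0.53=0.47, neutral=0.58; AND[min(a, b)] → w = 0.47
R5: basic=0.88, murky=0.84; AND[min(a, b)] → w = 0.84
Rules with consequent 'high': {R3, R4} → strengths 0.12, 0.47
Aggregate via t-conorm [max(a, b)]: 0.47

0.47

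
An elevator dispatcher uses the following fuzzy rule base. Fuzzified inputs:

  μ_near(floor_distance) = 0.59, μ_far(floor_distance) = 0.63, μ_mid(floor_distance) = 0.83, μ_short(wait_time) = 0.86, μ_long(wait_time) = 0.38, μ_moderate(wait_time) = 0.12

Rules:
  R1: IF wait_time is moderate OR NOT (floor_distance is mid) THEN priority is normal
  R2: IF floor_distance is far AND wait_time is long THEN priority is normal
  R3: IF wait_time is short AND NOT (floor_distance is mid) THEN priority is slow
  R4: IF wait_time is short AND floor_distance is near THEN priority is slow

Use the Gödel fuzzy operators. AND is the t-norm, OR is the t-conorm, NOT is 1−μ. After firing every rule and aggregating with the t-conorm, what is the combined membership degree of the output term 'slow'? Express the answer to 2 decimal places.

0.59

R1: moderate=0.12, ¬mid=1−0.83=0.17; OR[max(a, b)] → w = 0.17
R2: far=0.63, long=0.38; AND[min(a, b)] → w = 0.38
R3: short=0.86, ¬mid=1−0.83=0.17; AND[min(a, b)] → w = 0.17
R4: short=0.86, near=0.59; AND[min(a, b)] → w = 0.59
Rules with consequent 'slow': {R3, R4} → strengths 0.17, 0.59
Aggregate via t-conorm [max(a, b)]: 0.59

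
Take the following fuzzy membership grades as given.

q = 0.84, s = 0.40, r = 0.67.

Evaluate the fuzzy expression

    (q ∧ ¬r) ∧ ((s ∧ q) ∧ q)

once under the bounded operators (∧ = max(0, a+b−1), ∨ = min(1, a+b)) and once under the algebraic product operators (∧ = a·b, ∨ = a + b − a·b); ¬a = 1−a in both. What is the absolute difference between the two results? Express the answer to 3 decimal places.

Under bounded:
  ¬r = 1 − 0.67 = 0.33
  q ∧ ¬r = max(0, a+b−1) on (0.84, 0.33) = 0.17
  s ∧ q = max(0, a+b−1) on (0.40, 0.84) = 0.24
  (s ∧ q) ∧ q = max(0, a+b−1) on (0.24, 0.84) = 0.08
  (q ∧ ¬r) ∧ ((s ∧ q) ∧ q) = max(0, a+b−1) on (0.17, 0.08) = 0.00
  → value = 0.0000
Under algebraic product:
  ¬r = 1 − 0.6700 = 0.3300
  q ∧ ¬r = a·b on (0.8400, 0.3300) = 0.2772
  s ∧ q = a·b on (0.4000, 0.8400) = 0.3360
  (s ∧ q) ∧ q = a·b on (0.3360, 0.8400) = 0.2822
  (q ∧ ¬r) ∧ ((s ∧ q) ∧ q) = a·b on (0.2772, 0.2822) = 0.0782
  → value = 0.0782
|0.0000 − 0.0782| = 0.078

0.078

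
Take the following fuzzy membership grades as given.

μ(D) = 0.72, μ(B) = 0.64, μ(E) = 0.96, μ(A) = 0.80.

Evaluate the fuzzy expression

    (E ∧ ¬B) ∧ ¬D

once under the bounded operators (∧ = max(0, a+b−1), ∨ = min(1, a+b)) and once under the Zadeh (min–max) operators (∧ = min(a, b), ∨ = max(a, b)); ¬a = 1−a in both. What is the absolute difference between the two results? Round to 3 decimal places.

0.280

Under bounded:
  ¬B = 1 − 0.64 = 0.36
  E ∧ ¬B = max(0, a+b−1) on (0.96, 0.36) = 0.32
  ¬D = 1 − 0.72 = 0.28
  (E ∧ ¬B) ∧ ¬D = max(0, a+b−1) on (0.32, 0.28) = 0.00
  → value = 0.0000
Under Zadeh (min–max):
  ¬B = 1 − 0.64 = 0.36
  E ∧ ¬B = min(a, b) on (0.96, 0.36) = 0.36
  ¬D = 1 − 0.72 = 0.28
  (E ∧ ¬B) ∧ ¬D = min(a, b) on (0.36, 0.28) = 0.28
  → value = 0.2800
|0.0000 − 0.2800| = 0.280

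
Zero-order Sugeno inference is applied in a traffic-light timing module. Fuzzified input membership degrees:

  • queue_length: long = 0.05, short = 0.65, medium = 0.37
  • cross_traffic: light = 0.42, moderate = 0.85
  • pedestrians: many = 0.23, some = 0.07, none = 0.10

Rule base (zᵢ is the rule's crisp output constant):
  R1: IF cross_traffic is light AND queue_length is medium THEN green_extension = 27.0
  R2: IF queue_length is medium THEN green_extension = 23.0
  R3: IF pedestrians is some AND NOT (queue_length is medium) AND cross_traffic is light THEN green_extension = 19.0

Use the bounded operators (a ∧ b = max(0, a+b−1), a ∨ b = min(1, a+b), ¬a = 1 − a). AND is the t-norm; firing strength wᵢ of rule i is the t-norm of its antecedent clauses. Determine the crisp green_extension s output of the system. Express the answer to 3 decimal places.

R1 (z=27.0): light=0.42, medium=0.37; AND[max(0, a+b−1)] → w = 0.00
R2 (z=23.0): medium=0.37 → w = 0.37
R3 (z=19.0): some=0.07, ¬medium=1−0.37=0.63, light=0.42; AND[max(0, a+b−1)] → w = 0.00
Weighted average = (0.00·27.0 + 0.37·23.0 + 0.00·19.0) / (0.00 + 0.37 + 0.00)
  = 8.5100 / 0.3700 = 23.000

23.000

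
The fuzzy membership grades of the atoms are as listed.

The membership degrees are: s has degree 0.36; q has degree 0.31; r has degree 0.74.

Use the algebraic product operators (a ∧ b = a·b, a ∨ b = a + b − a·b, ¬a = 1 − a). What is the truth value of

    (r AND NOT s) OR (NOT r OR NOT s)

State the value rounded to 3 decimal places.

NOT s = 1 − 0.3600 = 0.6400
r AND NOT s = a·b on (0.7400, 0.6400) = 0.4736
NOT r = 1 − 0.7400 = 0.2600
NOT s = 1 − 0.3600 = 0.6400
NOT r OR NOT s = a + b − a·b on (0.2600, 0.6400) = 0.7336
(r AND NOT s) OR (NOT r OR NOT s) = a + b − a·b on (0.4736, 0.7336) = 0.8598

0.860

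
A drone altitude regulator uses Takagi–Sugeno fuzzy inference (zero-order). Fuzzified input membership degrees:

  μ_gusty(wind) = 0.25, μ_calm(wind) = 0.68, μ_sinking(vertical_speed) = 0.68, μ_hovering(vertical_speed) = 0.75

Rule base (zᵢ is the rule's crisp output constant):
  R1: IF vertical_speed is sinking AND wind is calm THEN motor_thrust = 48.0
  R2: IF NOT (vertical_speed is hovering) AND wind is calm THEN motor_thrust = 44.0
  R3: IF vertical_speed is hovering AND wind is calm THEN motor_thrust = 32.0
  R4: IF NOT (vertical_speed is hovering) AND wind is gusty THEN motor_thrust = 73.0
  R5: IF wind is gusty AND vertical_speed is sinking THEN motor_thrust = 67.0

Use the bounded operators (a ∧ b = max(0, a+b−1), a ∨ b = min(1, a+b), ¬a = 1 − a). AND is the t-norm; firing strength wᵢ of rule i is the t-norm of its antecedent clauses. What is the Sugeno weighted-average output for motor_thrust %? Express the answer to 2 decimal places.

R1 (z=48.0): sinking=0.68, calm=0.68; AND[max(0, a+b−1)] → w = 0.36
R2 (z=44.0): ¬hovering=1−0.75=0.25, calm=0.68; AND[max(0, a+b−1)] → w = 0.00
R3 (z=32.0): hovering=0.75, calm=0.68; AND[max(0, a+b−1)] → w = 0.43
R4 (z=73.0): ¬hovering=1−0.75=0.25, gusty=0.25; AND[max(0, a+b−1)] → w = 0.00
R5 (z=67.0): gusty=0.25, sinking=0.68; AND[max(0, a+b−1)] → w = 0.00
Weighted average = (0.36·48.0 + 0.00·44.0 + 0.43·32.0 + 0.00·73.0 + 0.00·67.0) / (0.36 + 0.00 + 0.43 + 0.00 + 0.00)
  = 31.0400 / 0.7900 = 39.29

39.29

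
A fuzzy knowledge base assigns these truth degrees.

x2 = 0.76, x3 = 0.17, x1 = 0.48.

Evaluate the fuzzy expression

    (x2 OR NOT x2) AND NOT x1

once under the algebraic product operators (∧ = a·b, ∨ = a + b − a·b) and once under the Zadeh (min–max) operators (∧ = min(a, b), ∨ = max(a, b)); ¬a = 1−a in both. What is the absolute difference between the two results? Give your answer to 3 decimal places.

0.095

Under algebraic product:
  NOT x2 = 1 − 0.7600 = 0.2400
  x2 OR NOT x2 = a + b − a·b on (0.7600, 0.2400) = 0.8176
  NOT x1 = 1 − 0.4800 = 0.5200
  (x2 OR NOT x2) AND NOT x1 = a·b on (0.8176, 0.5200) = 0.4252
  → value = 0.4252
Under Zadeh (min–max):
  NOT x2 = 1 − 0.76 = 0.24
  x2 OR NOT x2 = max(a, b) on (0.76, 0.24) = 0.76
  NOT x1 = 1 − 0.48 = 0.52
  (x2 OR NOT x2) AND NOT x1 = min(a, b) on (0.76, 0.52) = 0.52
  → value = 0.5200
|0.4252 − 0.5200| = 0.095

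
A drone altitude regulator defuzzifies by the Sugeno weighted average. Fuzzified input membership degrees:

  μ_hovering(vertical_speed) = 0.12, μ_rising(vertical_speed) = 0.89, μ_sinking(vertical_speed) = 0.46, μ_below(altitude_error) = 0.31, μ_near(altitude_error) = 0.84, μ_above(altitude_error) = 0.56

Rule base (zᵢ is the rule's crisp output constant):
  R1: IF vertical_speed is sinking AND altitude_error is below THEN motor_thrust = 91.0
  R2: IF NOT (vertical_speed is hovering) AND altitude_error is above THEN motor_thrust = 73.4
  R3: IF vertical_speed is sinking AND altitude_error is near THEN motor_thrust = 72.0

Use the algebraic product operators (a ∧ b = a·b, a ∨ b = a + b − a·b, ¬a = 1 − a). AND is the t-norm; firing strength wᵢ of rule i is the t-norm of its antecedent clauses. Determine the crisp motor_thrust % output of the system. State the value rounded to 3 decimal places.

R1 (z=91.0): sinking=0.46, below=0.31; AND[a·b] → w = 0.1426
R2 (z=73.4): ¬hovering=1−0.12=0.88, above=0.56; AND[a·b] → w = 0.4928
R3 (z=72.0): sinking=0.46, near=0.84; AND[a·b] → w = 0.3864
Weighted average = (0.1426·91.0 + 0.4928·73.4 + 0.3864·72.0) / (0.1426 + 0.4928 + 0.3864)
  = 76.9689 / 1.0218 = 75.327

75.327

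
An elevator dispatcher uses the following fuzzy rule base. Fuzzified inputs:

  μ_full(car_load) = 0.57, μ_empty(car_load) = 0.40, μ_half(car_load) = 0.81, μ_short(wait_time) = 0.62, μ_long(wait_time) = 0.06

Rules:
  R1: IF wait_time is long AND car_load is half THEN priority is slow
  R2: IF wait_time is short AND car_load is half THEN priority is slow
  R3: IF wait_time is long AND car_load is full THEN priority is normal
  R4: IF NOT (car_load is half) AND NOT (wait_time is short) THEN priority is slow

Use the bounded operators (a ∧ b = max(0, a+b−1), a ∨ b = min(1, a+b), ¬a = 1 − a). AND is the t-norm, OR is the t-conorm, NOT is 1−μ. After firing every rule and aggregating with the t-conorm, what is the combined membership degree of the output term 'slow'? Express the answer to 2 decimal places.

0.43

R1: long=0.06, half=0.81; AND[max(0, a+b−1)] → w = 0.00
R2: short=0.62, half=0.81; AND[max(0, a+b−1)] → w = 0.43
R3: long=0.06, full=0.57; AND[max(0, a+b−1)] → w = 0.00
R4: ¬half=1−0.81=0.19, ¬short=1−0.62=0.38; AND[max(0, a+b−1)] → w = 0.00
Rules with consequent 'slow': {R1, R2, R4} → strengths 0.00, 0.43, 0.00
Aggregate via t-conorm [min(1, a+b)]: 0.43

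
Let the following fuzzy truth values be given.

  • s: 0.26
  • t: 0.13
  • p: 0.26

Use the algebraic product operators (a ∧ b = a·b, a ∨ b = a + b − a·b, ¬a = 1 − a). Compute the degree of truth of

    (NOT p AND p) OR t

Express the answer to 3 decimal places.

NOT p = 1 − 0.2600 = 0.7400
NOT p AND p = a·b on (0.7400, 0.2600) = 0.1924
(NOT p AND p) OR t = a + b − a·b on (0.1924, 0.1300) = 0.2974

0.297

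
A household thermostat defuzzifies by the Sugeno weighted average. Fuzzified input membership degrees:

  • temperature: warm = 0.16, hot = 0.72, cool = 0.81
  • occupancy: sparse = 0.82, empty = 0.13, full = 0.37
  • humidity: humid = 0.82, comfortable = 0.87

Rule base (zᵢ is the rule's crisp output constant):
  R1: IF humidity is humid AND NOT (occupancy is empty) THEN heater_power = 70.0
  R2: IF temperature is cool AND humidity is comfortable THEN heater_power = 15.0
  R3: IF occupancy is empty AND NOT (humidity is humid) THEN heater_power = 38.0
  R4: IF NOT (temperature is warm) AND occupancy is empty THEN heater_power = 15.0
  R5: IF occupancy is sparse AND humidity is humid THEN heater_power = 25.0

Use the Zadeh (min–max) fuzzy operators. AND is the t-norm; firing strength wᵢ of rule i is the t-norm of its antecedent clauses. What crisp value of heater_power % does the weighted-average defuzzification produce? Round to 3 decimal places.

35.771

R1 (z=70.0): humid=0.82, ¬empty=1−0.13=0.87; AND[min(a, b)] → w = 0.82
R2 (z=15.0): cool=0.81, comfortable=0.87; AND[min(a, b)] → w = 0.81
R3 (z=38.0): empty=0.13, ¬humid=1−0.82=0.18; AND[min(a, b)] → w = 0.13
R4 (z=15.0): ¬warm=1−0.16=0.84, empty=0.13; AND[min(a, b)] → w = 0.13
R5 (z=25.0): sparse=0.82, humid=0.82; AND[min(a, b)] → w = 0.82
Weighted average = (0.82·70.0 + 0.81·15.0 + 0.13·38.0 + 0.13·15.0 + 0.82·25.0) / (0.82 + 0.81 + 0.13 + 0.13 + 0.82)
  = 96.9400 / 2.7100 = 35.771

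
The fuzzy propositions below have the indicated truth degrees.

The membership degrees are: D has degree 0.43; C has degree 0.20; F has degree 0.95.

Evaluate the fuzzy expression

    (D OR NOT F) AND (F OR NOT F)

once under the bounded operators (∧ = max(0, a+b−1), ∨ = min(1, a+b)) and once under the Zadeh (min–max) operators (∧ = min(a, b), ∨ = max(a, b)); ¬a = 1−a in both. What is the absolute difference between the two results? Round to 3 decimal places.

0.050

Under bounded:
  NOT F = 1 − 0.95 = 0.05
  D OR NOT F = min(1, a+b) on (0.43, 0.05) = 0.48
  NOT F = 1 − 0.95 = 0.05
  F OR NOT F = min(1, a+b) on (0.95, 0.05) = 1.00
  (D OR NOT F) AND (F OR NOT F) = max(0, a+b−1) on (0.48, 1.00) = 0.48
  → value = 0.4800
Under Zadeh (min–max):
  NOT F = 1 − 0.95 = 0.05
  D OR NOT F = max(a, b) on (0.43, 0.05) = 0.43
  NOT F = 1 − 0.95 = 0.05
  F OR NOT F = max(a, b) on (0.95, 0.05) = 0.95
  (D OR NOT F) AND (F OR NOT F) = min(a, b) on (0.43, 0.95) = 0.43
  → value = 0.4300
|0.4800 − 0.4300| = 0.050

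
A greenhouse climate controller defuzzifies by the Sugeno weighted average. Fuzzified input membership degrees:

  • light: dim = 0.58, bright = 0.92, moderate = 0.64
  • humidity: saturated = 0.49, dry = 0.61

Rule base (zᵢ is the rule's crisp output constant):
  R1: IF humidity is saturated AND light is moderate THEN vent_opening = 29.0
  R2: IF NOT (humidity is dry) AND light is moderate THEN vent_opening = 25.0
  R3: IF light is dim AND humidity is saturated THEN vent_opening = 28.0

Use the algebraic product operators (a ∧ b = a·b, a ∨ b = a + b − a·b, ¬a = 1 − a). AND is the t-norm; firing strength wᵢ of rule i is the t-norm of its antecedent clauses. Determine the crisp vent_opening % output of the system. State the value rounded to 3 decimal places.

27.486

R1 (z=29.0): saturated=0.49, moderate=0.64; AND[a·b] → w = 0.3136
R2 (z=25.0): ¬dry=1−0.61=0.39, moderate=0.64; AND[a·b] → w = 0.2496
R3 (z=28.0): dim=0.58, saturated=0.49; AND[a·b] → w = 0.2842
Weighted average = (0.3136·29.0 + 0.2496·25.0 + 0.2842·28.0) / (0.3136 + 0.2496 + 0.2842)
  = 23.2920 / 0.8474 = 27.486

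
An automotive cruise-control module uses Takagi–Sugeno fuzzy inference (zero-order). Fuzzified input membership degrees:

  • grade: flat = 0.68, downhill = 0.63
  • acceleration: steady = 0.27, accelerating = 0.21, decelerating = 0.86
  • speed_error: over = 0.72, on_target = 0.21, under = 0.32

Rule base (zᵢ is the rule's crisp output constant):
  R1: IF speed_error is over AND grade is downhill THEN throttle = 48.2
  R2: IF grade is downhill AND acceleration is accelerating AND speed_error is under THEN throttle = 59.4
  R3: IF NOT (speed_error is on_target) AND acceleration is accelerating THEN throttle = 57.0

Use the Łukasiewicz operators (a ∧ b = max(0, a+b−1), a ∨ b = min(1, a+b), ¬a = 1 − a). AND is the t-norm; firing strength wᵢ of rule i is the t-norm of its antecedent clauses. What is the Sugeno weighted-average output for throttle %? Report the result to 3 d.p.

R1 (z=48.2): over=0.72, downhill=0.63; AND[max(0, a+b−1)] → w = 0.35
R2 (z=59.4): downhill=0.63, accelerating=0.21, under=0.32; AND[max(0, a+b−1)] → w = 0.00
R3 (z=57.0): ¬on_target=1−0.21=0.79, accelerating=0.21; AND[max(0, a+b−1)] → w = 0.00
Weighted average = (0.35·48.2 + 0.00·59.4 + 0.00·57.0) / (0.35 + 0.00 + 0.00)
  = 16.8700 / 0.3500 = 48.200

48.200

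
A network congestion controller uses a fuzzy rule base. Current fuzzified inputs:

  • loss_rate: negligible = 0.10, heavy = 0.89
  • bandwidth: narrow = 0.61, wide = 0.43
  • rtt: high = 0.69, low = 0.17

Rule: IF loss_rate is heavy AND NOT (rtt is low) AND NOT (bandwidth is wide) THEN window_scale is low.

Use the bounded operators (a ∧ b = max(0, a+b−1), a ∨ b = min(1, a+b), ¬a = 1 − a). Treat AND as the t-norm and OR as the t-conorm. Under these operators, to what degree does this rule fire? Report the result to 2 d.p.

0.29

firing strength: heavy=0.89, ¬low=1−0.17=0.83, ¬wide=1−0.43=0.57; AND[max(0, a+b−1)] → w = 0.29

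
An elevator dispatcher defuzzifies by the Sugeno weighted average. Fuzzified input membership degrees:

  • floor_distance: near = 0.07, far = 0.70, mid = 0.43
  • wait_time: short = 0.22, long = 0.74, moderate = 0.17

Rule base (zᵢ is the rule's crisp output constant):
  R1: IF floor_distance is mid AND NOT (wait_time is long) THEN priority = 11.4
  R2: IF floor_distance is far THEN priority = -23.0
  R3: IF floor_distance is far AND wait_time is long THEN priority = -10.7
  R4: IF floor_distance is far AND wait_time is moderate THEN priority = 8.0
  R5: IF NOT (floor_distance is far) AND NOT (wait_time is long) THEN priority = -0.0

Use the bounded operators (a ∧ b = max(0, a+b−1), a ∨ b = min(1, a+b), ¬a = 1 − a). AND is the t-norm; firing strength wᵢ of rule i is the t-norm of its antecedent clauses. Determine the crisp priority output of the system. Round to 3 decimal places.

R1 (z=11.4): mid=0.43, ¬long=1−0.74=0.26; AND[max(0, a+b−1)] → w = 0.00
R2 (z=-23.0): far=0.70 → w = 0.70
R3 (z=-10.7): far=0.70, long=0.74; AND[max(0, a+b−1)] → w = 0.44
R4 (z=8.0): far=0.70, moderate=0.17; AND[max(0, a+b−1)] → w = 0.00
R5 (z=-0.0): ¬far=1−0.70=0.30, ¬long=1−0.74=0.26; AND[max(0, a+b−1)] → w = 0.00
Weighted average = (0.00·11.4 + 0.70·-23.0 + 0.44·-10.7 + 0.00·8.0 + 0.00·-0.0) / (0.00 + 0.70 + 0.44 + 0.00 + 0.00)
  = -20.8080 / 1.1400 = -18.253

-18.253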